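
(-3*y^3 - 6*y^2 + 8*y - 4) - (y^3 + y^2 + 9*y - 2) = -4*y^3 - 7*y^2 - y - 2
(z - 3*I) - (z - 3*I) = 0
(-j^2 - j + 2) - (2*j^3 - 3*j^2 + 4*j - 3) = -2*j^3 + 2*j^2 - 5*j + 5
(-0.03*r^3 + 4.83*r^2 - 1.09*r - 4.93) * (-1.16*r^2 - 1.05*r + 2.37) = 0.0348*r^5 - 5.5713*r^4 - 3.8782*r^3 + 18.3104*r^2 + 2.5932*r - 11.6841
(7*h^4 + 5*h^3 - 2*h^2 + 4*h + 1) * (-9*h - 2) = -63*h^5 - 59*h^4 + 8*h^3 - 32*h^2 - 17*h - 2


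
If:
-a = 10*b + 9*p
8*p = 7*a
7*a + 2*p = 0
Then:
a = 0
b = 0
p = 0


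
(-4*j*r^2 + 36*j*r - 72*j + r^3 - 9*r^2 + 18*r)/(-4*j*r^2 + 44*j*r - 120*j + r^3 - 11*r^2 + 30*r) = (r - 3)/(r - 5)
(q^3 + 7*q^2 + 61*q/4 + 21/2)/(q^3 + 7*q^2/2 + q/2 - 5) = (4*q^2 + 20*q + 21)/(2*(2*q^2 + 3*q - 5))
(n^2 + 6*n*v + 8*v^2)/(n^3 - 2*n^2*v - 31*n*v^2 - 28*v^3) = (-n - 2*v)/(-n^2 + 6*n*v + 7*v^2)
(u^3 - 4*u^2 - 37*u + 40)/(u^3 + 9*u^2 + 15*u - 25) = (u - 8)/(u + 5)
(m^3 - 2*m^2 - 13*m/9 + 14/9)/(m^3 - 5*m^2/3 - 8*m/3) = (9*m^2 - 27*m + 14)/(3*m*(3*m - 8))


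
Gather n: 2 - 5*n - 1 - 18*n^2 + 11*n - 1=-18*n^2 + 6*n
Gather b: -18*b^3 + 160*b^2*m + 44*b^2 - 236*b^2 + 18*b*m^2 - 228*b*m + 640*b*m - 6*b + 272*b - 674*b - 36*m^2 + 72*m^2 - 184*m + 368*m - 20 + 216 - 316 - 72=-18*b^3 + b^2*(160*m - 192) + b*(18*m^2 + 412*m - 408) + 36*m^2 + 184*m - 192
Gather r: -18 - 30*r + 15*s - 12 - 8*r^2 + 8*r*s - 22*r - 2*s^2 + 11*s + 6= -8*r^2 + r*(8*s - 52) - 2*s^2 + 26*s - 24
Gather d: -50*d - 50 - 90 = -50*d - 140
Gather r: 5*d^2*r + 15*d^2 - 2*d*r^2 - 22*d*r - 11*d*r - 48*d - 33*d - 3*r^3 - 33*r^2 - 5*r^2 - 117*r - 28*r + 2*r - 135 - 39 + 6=15*d^2 - 81*d - 3*r^3 + r^2*(-2*d - 38) + r*(5*d^2 - 33*d - 143) - 168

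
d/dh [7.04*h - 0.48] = 7.04000000000000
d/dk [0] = 0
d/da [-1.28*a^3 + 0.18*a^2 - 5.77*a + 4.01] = -3.84*a^2 + 0.36*a - 5.77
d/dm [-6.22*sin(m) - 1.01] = -6.22*cos(m)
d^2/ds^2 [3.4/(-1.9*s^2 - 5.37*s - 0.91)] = (24.548*s^2 + 69.3804*s - 3.4*(3.8*s + 5.37)*(7.6*s + 10.74) + 11.7572)/(1.9*s^2 + 5.37*s + 0.91)^3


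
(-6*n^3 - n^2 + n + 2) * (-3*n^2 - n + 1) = 18*n^5 + 9*n^4 - 8*n^3 - 8*n^2 - n + 2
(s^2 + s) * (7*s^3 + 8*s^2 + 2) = 7*s^5 + 15*s^4 + 8*s^3 + 2*s^2 + 2*s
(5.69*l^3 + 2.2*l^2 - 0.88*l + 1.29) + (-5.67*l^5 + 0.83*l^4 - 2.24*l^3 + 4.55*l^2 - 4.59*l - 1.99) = -5.67*l^5 + 0.83*l^4 + 3.45*l^3 + 6.75*l^2 - 5.47*l - 0.7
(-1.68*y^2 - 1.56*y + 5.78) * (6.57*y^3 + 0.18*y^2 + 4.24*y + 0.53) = -11.0376*y^5 - 10.5516*y^4 + 30.5706*y^3 - 6.4644*y^2 + 23.6804*y + 3.0634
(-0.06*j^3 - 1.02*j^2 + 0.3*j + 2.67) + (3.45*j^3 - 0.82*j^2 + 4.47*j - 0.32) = 3.39*j^3 - 1.84*j^2 + 4.77*j + 2.35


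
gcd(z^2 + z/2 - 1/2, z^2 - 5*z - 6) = z + 1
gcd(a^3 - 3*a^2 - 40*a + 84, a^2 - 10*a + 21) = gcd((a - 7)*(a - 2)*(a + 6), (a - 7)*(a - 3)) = a - 7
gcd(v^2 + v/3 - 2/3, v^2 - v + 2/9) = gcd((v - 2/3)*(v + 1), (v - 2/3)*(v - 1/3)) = v - 2/3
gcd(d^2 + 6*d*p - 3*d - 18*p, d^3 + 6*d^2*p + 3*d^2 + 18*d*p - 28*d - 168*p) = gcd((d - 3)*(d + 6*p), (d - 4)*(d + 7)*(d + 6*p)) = d + 6*p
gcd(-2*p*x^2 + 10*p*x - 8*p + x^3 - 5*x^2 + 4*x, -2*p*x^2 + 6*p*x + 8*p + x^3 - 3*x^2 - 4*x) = -2*p*x + 8*p + x^2 - 4*x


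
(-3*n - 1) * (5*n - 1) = -15*n^2 - 2*n + 1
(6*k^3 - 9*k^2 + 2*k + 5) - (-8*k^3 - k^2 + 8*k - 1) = 14*k^3 - 8*k^2 - 6*k + 6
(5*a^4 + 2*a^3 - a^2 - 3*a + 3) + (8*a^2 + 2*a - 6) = 5*a^4 + 2*a^3 + 7*a^2 - a - 3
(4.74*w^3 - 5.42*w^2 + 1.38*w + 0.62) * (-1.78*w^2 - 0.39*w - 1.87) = -8.4372*w^5 + 7.799*w^4 - 9.2064*w^3 + 8.4936*w^2 - 2.8224*w - 1.1594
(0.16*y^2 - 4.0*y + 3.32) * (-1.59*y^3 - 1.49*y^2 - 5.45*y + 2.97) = -0.2544*y^5 + 6.1216*y^4 - 0.1908*y^3 + 17.3284*y^2 - 29.974*y + 9.8604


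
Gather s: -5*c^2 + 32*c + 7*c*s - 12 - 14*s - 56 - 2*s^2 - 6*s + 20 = -5*c^2 + 32*c - 2*s^2 + s*(7*c - 20) - 48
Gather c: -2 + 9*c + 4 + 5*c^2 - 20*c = 5*c^2 - 11*c + 2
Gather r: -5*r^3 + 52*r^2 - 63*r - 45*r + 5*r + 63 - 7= -5*r^3 + 52*r^2 - 103*r + 56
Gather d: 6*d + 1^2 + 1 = 6*d + 2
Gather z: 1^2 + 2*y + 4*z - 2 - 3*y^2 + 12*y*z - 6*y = -3*y^2 - 4*y + z*(12*y + 4) - 1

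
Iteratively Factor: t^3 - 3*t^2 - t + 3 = (t + 1)*(t^2 - 4*t + 3) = (t - 3)*(t + 1)*(t - 1)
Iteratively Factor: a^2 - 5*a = (a)*(a - 5)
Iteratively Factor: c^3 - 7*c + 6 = (c - 2)*(c^2 + 2*c - 3) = (c - 2)*(c - 1)*(c + 3)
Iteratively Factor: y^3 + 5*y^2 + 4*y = (y + 1)*(y^2 + 4*y) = y*(y + 1)*(y + 4)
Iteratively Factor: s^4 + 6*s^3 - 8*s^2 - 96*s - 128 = (s + 4)*(s^3 + 2*s^2 - 16*s - 32) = (s - 4)*(s + 4)*(s^2 + 6*s + 8) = (s - 4)*(s + 2)*(s + 4)*(s + 4)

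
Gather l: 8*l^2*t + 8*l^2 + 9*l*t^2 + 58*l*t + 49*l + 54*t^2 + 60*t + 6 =l^2*(8*t + 8) + l*(9*t^2 + 58*t + 49) + 54*t^2 + 60*t + 6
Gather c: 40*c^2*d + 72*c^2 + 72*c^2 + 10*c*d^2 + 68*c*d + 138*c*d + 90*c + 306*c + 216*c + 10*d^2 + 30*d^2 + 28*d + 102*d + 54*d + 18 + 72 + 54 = c^2*(40*d + 144) + c*(10*d^2 + 206*d + 612) + 40*d^2 + 184*d + 144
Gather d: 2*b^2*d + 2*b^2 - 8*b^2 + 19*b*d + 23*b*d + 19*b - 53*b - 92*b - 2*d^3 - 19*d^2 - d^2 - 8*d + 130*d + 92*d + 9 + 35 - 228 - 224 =-6*b^2 - 126*b - 2*d^3 - 20*d^2 + d*(2*b^2 + 42*b + 214) - 408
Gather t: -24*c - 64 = -24*c - 64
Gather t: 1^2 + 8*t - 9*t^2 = -9*t^2 + 8*t + 1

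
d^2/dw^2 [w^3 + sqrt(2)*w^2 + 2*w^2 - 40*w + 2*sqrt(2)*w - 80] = 6*w + 2*sqrt(2) + 4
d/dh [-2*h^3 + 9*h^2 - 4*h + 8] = -6*h^2 + 18*h - 4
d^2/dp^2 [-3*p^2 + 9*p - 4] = -6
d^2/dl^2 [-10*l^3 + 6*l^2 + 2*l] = 12 - 60*l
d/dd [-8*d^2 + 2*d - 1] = 2 - 16*d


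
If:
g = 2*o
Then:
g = 2*o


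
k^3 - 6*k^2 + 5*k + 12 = (k - 4)*(k - 3)*(k + 1)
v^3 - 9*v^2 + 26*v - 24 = (v - 4)*(v - 3)*(v - 2)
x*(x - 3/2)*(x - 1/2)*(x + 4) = x^4 + 2*x^3 - 29*x^2/4 + 3*x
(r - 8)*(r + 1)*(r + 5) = r^3 - 2*r^2 - 43*r - 40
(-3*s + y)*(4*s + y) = -12*s^2 + s*y + y^2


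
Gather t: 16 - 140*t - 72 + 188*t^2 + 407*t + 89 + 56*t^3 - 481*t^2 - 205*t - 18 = 56*t^3 - 293*t^2 + 62*t + 15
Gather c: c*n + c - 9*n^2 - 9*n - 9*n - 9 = c*(n + 1) - 9*n^2 - 18*n - 9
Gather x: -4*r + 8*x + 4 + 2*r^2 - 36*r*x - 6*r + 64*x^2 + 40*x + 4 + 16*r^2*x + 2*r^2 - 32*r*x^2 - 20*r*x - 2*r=4*r^2 - 12*r + x^2*(64 - 32*r) + x*(16*r^2 - 56*r + 48) + 8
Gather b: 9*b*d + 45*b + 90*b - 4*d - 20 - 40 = b*(9*d + 135) - 4*d - 60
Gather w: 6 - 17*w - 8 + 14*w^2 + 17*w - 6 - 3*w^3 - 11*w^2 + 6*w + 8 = -3*w^3 + 3*w^2 + 6*w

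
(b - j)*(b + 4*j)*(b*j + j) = b^3*j + 3*b^2*j^2 + b^2*j - 4*b*j^3 + 3*b*j^2 - 4*j^3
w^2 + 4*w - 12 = (w - 2)*(w + 6)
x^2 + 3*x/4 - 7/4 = (x - 1)*(x + 7/4)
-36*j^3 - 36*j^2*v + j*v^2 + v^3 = (-6*j + v)*(j + v)*(6*j + v)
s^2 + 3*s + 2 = (s + 1)*(s + 2)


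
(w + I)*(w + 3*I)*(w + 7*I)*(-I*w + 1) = -I*w^4 + 12*w^3 + 42*I*w^2 - 52*w - 21*I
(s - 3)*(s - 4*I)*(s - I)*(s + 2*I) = s^4 - 3*s^3 - 3*I*s^3 + 6*s^2 + 9*I*s^2 - 18*s - 8*I*s + 24*I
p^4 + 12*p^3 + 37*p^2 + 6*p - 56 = (p - 1)*(p + 2)*(p + 4)*(p + 7)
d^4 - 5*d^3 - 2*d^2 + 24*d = d*(d - 4)*(d - 3)*(d + 2)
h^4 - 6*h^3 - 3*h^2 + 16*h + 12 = (h - 6)*(h - 2)*(h + 1)^2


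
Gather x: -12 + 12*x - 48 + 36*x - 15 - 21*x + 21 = 27*x - 54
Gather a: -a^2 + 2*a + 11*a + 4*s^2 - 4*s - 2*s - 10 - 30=-a^2 + 13*a + 4*s^2 - 6*s - 40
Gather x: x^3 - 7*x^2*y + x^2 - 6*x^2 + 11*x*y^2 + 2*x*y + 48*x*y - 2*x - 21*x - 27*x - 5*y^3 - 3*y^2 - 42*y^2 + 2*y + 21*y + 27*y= x^3 + x^2*(-7*y - 5) + x*(11*y^2 + 50*y - 50) - 5*y^3 - 45*y^2 + 50*y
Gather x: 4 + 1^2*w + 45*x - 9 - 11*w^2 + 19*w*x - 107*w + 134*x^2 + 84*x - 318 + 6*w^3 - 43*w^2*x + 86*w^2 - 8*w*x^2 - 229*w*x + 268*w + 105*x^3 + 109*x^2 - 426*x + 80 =6*w^3 + 75*w^2 + 162*w + 105*x^3 + x^2*(243 - 8*w) + x*(-43*w^2 - 210*w - 297) - 243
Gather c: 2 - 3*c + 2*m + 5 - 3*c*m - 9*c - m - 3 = c*(-3*m - 12) + m + 4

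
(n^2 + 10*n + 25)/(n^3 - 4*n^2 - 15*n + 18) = (n^2 + 10*n + 25)/(n^3 - 4*n^2 - 15*n + 18)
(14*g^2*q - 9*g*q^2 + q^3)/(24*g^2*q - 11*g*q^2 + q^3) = (14*g^2 - 9*g*q + q^2)/(24*g^2 - 11*g*q + q^2)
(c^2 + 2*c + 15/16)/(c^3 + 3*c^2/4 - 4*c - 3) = (c + 5/4)/(c^2 - 4)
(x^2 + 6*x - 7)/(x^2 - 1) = (x + 7)/(x + 1)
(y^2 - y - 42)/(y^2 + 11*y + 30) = (y - 7)/(y + 5)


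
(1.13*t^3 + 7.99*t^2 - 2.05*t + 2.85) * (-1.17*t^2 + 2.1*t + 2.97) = -1.3221*t^5 - 6.9753*t^4 + 22.5336*t^3 + 16.0908*t^2 - 0.103499999999999*t + 8.4645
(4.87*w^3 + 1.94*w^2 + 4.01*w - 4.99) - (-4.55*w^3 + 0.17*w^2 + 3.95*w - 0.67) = 9.42*w^3 + 1.77*w^2 + 0.0599999999999996*w - 4.32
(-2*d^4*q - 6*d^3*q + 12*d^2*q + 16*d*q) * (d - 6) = -2*d^5*q + 6*d^4*q + 48*d^3*q - 56*d^2*q - 96*d*q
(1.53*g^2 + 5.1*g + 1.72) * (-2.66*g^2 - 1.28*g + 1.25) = -4.0698*g^4 - 15.5244*g^3 - 9.1907*g^2 + 4.1734*g + 2.15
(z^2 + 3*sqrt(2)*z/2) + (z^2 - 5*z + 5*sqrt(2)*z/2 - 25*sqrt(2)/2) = 2*z^2 - 5*z + 4*sqrt(2)*z - 25*sqrt(2)/2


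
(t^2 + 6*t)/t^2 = (t + 6)/t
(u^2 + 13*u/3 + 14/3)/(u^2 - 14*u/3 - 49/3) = (u + 2)/(u - 7)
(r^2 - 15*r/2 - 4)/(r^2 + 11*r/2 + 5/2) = (r - 8)/(r + 5)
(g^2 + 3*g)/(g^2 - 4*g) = (g + 3)/(g - 4)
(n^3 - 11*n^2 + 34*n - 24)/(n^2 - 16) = (n^2 - 7*n + 6)/(n + 4)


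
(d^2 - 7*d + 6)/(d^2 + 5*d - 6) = (d - 6)/(d + 6)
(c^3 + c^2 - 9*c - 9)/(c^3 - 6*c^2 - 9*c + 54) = (c + 1)/(c - 6)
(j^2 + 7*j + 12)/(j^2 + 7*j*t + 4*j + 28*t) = (j + 3)/(j + 7*t)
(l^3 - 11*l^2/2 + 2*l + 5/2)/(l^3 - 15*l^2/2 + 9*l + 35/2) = (2*l^2 - l - 1)/(2*l^2 - 5*l - 7)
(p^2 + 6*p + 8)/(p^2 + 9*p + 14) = (p + 4)/(p + 7)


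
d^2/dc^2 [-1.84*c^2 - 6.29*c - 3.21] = -3.68000000000000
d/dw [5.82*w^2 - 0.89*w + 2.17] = 11.64*w - 0.89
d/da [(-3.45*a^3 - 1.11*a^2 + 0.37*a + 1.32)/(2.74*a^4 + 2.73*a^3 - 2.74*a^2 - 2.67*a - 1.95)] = (9.453*a^6 + 6.0828*a^5 + 9.4419*a^4 + 1.9356*a^3 + 13.3492*a^2 + 11.5626*a + 2.8029)/(7.5076*a^8 + 14.9604*a^7 - 7.5623*a^6 - 29.592*a^5 - 17.7566*a^4 + 3.9846*a^3 + 17.8149*a^2 + 10.413*a + 3.8025)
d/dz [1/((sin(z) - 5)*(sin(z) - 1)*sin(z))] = (-3*cos(z) + 12/tan(z) - 5*cos(z)/sin(z)^2)/((sin(z) - 5)^2*(sin(z) - 1)^2)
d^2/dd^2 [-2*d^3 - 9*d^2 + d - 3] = -12*d - 18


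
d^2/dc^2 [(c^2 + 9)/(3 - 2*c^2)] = 126*(-2*c^2 - 1)/(8*c^6 - 36*c^4 + 54*c^2 - 27)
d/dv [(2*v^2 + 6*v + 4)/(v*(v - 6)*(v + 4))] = 2*(-v^4 - 6*v^3 - 24*v^2 + 8*v + 48)/(v^2*(v^4 - 4*v^3 - 44*v^2 + 96*v + 576))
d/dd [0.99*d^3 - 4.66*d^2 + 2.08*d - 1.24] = 2.97*d^2 - 9.32*d + 2.08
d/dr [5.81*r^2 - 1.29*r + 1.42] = 11.62*r - 1.29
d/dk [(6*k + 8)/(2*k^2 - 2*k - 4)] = (3*k^2 - 3*k - (2*k - 1)*(3*k + 4) - 6)/(-k^2 + k + 2)^2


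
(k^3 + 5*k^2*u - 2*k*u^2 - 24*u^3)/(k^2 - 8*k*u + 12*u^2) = (-k^2 - 7*k*u - 12*u^2)/(-k + 6*u)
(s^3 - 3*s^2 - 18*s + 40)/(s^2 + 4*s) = s - 7 + 10/s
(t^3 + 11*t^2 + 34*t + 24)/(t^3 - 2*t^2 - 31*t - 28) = (t + 6)/(t - 7)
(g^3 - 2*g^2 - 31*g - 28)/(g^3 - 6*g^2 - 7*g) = (g + 4)/g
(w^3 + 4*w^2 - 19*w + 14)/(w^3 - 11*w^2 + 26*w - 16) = (w + 7)/(w - 8)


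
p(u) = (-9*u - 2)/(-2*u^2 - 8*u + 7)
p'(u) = (-9*u - 2)*(4*u + 8)/(-2*u^2 - 8*u + 7)^2 - 9/(-2*u^2 - 8*u + 7)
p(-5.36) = -6.10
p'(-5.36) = -9.63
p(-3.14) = 2.12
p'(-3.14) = -1.50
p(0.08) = -0.43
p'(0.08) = -1.98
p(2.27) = 1.04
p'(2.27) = -0.41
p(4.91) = 0.57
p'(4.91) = -0.09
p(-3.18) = 2.18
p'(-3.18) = -1.58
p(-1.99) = 1.06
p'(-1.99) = -0.60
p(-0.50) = 0.24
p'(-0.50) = -0.72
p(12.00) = 0.29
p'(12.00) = -0.02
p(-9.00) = -0.95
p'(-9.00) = -0.21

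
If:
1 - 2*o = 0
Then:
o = 1/2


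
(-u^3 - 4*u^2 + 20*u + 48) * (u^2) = -u^5 - 4*u^4 + 20*u^3 + 48*u^2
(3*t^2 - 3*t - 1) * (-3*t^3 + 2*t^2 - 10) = -9*t^5 + 15*t^4 - 3*t^3 - 32*t^2 + 30*t + 10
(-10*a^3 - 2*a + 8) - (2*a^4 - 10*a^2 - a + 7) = -2*a^4 - 10*a^3 + 10*a^2 - a + 1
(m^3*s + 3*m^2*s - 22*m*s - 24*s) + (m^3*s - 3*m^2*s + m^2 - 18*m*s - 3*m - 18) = 2*m^3*s + m^2 - 40*m*s - 3*m - 24*s - 18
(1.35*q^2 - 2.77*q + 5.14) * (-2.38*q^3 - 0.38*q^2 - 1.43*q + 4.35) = -3.213*q^5 + 6.0796*q^4 - 13.1111*q^3 + 7.8804*q^2 - 19.3997*q + 22.359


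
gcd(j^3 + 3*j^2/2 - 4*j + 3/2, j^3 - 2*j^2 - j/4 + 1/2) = j - 1/2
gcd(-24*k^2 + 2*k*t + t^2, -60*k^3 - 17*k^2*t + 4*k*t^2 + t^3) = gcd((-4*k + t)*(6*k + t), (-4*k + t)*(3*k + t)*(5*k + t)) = -4*k + t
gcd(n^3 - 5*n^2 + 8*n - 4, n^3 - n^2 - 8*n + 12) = n^2 - 4*n + 4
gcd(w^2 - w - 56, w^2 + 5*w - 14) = w + 7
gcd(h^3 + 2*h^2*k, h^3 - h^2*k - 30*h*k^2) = h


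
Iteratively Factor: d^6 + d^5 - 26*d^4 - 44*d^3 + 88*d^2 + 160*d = (d)*(d^5 + d^4 - 26*d^3 - 44*d^2 + 88*d + 160) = d*(d - 5)*(d^4 + 6*d^3 + 4*d^2 - 24*d - 32) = d*(d - 5)*(d + 2)*(d^3 + 4*d^2 - 4*d - 16) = d*(d - 5)*(d - 2)*(d + 2)*(d^2 + 6*d + 8) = d*(d - 5)*(d - 2)*(d + 2)^2*(d + 4)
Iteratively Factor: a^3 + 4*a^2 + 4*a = (a)*(a^2 + 4*a + 4) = a*(a + 2)*(a + 2)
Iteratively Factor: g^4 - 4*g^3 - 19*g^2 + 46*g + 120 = (g - 5)*(g^3 + g^2 - 14*g - 24) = (g - 5)*(g + 2)*(g^2 - g - 12) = (g - 5)*(g - 4)*(g + 2)*(g + 3)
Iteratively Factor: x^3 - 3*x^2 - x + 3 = (x - 3)*(x^2 - 1) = (x - 3)*(x + 1)*(x - 1)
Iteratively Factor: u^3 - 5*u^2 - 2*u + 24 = (u - 3)*(u^2 - 2*u - 8) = (u - 3)*(u + 2)*(u - 4)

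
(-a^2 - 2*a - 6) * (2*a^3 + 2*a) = -2*a^5 - 4*a^4 - 14*a^3 - 4*a^2 - 12*a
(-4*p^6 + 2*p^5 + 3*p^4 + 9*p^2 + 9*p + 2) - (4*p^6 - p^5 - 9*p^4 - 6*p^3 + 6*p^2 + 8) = -8*p^6 + 3*p^5 + 12*p^4 + 6*p^3 + 3*p^2 + 9*p - 6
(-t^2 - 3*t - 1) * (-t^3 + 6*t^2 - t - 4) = t^5 - 3*t^4 - 16*t^3 + t^2 + 13*t + 4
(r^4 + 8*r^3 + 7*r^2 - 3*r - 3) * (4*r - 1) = 4*r^5 + 31*r^4 + 20*r^3 - 19*r^2 - 9*r + 3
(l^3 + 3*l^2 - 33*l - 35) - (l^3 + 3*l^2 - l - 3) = -32*l - 32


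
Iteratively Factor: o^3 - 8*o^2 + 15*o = (o - 5)*(o^2 - 3*o) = (o - 5)*(o - 3)*(o)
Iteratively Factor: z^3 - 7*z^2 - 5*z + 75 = (z - 5)*(z^2 - 2*z - 15) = (z - 5)*(z + 3)*(z - 5)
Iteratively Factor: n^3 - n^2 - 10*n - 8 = (n - 4)*(n^2 + 3*n + 2) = (n - 4)*(n + 1)*(n + 2)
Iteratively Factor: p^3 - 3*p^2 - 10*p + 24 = (p - 4)*(p^2 + p - 6) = (p - 4)*(p - 2)*(p + 3)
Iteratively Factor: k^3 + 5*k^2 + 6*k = (k + 3)*(k^2 + 2*k) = (k + 2)*(k + 3)*(k)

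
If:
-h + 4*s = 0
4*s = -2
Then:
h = -2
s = -1/2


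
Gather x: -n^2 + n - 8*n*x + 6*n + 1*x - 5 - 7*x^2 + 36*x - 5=-n^2 + 7*n - 7*x^2 + x*(37 - 8*n) - 10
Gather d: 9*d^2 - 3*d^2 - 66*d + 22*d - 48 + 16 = 6*d^2 - 44*d - 32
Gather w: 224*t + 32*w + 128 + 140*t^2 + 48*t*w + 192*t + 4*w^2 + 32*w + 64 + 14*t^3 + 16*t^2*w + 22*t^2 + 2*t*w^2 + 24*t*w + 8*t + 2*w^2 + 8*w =14*t^3 + 162*t^2 + 424*t + w^2*(2*t + 6) + w*(16*t^2 + 72*t + 72) + 192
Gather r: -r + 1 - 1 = -r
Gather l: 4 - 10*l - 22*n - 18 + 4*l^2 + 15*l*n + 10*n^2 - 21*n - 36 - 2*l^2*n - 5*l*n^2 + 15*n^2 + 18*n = l^2*(4 - 2*n) + l*(-5*n^2 + 15*n - 10) + 25*n^2 - 25*n - 50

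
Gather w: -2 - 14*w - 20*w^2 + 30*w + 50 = -20*w^2 + 16*w + 48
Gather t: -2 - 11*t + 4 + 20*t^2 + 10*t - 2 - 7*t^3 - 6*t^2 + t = -7*t^3 + 14*t^2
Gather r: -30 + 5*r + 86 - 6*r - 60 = -r - 4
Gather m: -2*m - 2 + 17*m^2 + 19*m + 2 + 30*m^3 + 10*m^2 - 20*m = 30*m^3 + 27*m^2 - 3*m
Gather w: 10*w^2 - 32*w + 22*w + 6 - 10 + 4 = 10*w^2 - 10*w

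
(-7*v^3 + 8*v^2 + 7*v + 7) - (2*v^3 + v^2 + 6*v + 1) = -9*v^3 + 7*v^2 + v + 6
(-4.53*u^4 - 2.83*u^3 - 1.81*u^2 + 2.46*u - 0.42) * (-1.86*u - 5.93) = 8.4258*u^5 + 32.1267*u^4 + 20.1485*u^3 + 6.1577*u^2 - 13.8066*u + 2.4906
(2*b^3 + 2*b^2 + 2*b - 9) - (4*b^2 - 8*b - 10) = 2*b^3 - 2*b^2 + 10*b + 1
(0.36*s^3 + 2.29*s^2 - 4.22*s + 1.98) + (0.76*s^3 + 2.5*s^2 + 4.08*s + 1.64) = 1.12*s^3 + 4.79*s^2 - 0.14*s + 3.62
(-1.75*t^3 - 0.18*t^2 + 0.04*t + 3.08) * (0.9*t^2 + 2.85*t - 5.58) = -1.575*t^5 - 5.1495*t^4 + 9.288*t^3 + 3.8904*t^2 + 8.5548*t - 17.1864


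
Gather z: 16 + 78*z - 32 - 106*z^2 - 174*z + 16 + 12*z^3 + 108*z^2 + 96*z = 12*z^3 + 2*z^2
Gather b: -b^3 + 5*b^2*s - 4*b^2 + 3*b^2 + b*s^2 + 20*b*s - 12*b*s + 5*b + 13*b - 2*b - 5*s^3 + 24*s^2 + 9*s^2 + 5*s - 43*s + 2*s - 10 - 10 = -b^3 + b^2*(5*s - 1) + b*(s^2 + 8*s + 16) - 5*s^3 + 33*s^2 - 36*s - 20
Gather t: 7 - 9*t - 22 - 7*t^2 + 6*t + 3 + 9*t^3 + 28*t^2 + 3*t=9*t^3 + 21*t^2 - 12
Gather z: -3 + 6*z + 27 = 6*z + 24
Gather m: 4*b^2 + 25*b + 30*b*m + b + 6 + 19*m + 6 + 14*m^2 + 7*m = 4*b^2 + 26*b + 14*m^2 + m*(30*b + 26) + 12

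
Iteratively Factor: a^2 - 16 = (a - 4)*(a + 4)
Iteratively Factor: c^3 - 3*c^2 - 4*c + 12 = (c + 2)*(c^2 - 5*c + 6) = (c - 3)*(c + 2)*(c - 2)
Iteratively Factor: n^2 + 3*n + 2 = (n + 1)*(n + 2)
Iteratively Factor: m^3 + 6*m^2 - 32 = (m + 4)*(m^2 + 2*m - 8) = (m + 4)^2*(m - 2)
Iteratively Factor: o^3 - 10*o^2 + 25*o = (o)*(o^2 - 10*o + 25) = o*(o - 5)*(o - 5)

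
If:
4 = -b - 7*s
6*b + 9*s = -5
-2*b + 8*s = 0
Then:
No Solution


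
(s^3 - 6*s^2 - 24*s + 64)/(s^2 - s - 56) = (s^2 + 2*s - 8)/(s + 7)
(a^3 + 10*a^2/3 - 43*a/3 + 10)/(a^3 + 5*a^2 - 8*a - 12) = (a^2 - 8*a/3 + 5/3)/(a^2 - a - 2)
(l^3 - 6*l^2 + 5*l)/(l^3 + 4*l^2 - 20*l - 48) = l*(l^2 - 6*l + 5)/(l^3 + 4*l^2 - 20*l - 48)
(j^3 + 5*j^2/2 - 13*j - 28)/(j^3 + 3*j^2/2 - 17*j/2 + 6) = (2*j^2 - 3*j - 14)/(2*j^2 - 5*j + 3)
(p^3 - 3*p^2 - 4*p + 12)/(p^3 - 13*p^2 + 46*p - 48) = (p + 2)/(p - 8)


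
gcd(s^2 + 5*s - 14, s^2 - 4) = s - 2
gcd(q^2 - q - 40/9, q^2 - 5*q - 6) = 1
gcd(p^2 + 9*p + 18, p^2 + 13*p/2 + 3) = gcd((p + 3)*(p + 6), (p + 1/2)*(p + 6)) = p + 6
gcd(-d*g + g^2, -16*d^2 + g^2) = 1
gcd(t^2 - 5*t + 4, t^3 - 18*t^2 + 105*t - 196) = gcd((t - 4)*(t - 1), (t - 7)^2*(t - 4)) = t - 4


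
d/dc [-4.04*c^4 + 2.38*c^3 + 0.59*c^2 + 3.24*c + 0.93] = -16.16*c^3 + 7.14*c^2 + 1.18*c + 3.24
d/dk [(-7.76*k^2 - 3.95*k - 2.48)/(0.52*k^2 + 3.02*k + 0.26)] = (-21.3812*k^2 - 1.456*k + 6.4626)/(0.2704*k^4 + 3.1408*k^3 + 9.3908*k^2 + 1.5704*k + 0.0676)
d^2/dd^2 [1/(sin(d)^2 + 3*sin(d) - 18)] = (-4*sin(d)^4 - 9*sin(d)^3 - 75*sin(d)^2 - 36*sin(d) + 54)/(sin(d)^2 + 3*sin(d) - 18)^3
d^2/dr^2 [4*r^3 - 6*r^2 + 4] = 24*r - 12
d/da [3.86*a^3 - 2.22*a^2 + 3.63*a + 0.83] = 11.58*a^2 - 4.44*a + 3.63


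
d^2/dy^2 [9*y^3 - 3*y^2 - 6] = 54*y - 6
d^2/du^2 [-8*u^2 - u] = -16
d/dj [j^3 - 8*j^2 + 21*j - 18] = 3*j^2 - 16*j + 21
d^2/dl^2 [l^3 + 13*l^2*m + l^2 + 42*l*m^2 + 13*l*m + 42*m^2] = 6*l + 26*m + 2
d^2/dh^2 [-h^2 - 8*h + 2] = -2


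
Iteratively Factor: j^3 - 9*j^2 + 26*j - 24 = (j - 3)*(j^2 - 6*j + 8) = (j - 4)*(j - 3)*(j - 2)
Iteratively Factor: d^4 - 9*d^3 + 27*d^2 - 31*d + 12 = (d - 3)*(d^3 - 6*d^2 + 9*d - 4) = (d - 3)*(d - 1)*(d^2 - 5*d + 4) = (d - 3)*(d - 1)^2*(d - 4)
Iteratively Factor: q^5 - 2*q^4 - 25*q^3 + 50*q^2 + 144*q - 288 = (q - 3)*(q^4 + q^3 - 22*q^2 - 16*q + 96) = (q - 3)*(q - 2)*(q^3 + 3*q^2 - 16*q - 48) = (q - 3)*(q - 2)*(q + 3)*(q^2 - 16) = (q - 3)*(q - 2)*(q + 3)*(q + 4)*(q - 4)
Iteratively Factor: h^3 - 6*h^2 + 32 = (h + 2)*(h^2 - 8*h + 16) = (h - 4)*(h + 2)*(h - 4)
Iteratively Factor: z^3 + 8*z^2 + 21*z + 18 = (z + 2)*(z^2 + 6*z + 9) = (z + 2)*(z + 3)*(z + 3)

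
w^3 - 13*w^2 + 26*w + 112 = (w - 8)*(w - 7)*(w + 2)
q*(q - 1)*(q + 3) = q^3 + 2*q^2 - 3*q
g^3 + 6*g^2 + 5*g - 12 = (g - 1)*(g + 3)*(g + 4)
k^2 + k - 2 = (k - 1)*(k + 2)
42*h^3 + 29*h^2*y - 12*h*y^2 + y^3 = (-7*h + y)*(-6*h + y)*(h + y)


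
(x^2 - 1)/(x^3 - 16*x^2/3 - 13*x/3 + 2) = 3*(x - 1)/(3*x^2 - 19*x + 6)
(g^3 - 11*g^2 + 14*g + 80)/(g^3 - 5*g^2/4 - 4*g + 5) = 4*(g^2 - 13*g + 40)/(4*g^2 - 13*g + 10)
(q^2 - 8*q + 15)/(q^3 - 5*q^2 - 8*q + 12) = (q^2 - 8*q + 15)/(q^3 - 5*q^2 - 8*q + 12)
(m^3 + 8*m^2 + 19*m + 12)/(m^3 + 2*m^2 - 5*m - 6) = (m + 4)/(m - 2)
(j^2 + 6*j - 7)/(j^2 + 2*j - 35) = (j - 1)/(j - 5)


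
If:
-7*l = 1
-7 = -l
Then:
No Solution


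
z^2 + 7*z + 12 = (z + 3)*(z + 4)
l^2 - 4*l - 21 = (l - 7)*(l + 3)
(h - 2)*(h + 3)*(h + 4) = h^3 + 5*h^2 - 2*h - 24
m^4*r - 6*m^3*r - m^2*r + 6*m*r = m*(m - 6)*(m - 1)*(m*r + r)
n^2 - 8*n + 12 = (n - 6)*(n - 2)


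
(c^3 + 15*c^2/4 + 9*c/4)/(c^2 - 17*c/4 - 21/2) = c*(4*c^2 + 15*c + 9)/(4*c^2 - 17*c - 42)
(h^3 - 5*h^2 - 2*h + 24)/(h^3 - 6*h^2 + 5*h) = (h^3 - 5*h^2 - 2*h + 24)/(h*(h^2 - 6*h + 5))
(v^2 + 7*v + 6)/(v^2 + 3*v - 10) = (v^2 + 7*v + 6)/(v^2 + 3*v - 10)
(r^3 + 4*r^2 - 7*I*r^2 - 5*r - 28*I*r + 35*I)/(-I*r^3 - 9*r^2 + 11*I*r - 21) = I*(r^2 + 4*r - 5)/(r^2 - 2*I*r + 3)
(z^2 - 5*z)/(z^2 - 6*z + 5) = z/(z - 1)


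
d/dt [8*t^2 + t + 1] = 16*t + 1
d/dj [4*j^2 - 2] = 8*j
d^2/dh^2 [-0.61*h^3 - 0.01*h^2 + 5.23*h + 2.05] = -3.66*h - 0.02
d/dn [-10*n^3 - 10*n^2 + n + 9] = -30*n^2 - 20*n + 1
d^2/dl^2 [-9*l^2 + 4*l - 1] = -18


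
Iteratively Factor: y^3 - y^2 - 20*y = (y + 4)*(y^2 - 5*y) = (y - 5)*(y + 4)*(y)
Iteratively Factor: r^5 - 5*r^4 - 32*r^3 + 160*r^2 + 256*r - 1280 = (r + 4)*(r^4 - 9*r^3 + 4*r^2 + 144*r - 320) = (r - 4)*(r + 4)*(r^3 - 5*r^2 - 16*r + 80) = (r - 4)^2*(r + 4)*(r^2 - r - 20) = (r - 4)^2*(r + 4)^2*(r - 5)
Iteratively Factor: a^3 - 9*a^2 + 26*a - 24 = (a - 2)*(a^2 - 7*a + 12) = (a - 4)*(a - 2)*(a - 3)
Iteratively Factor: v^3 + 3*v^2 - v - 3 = (v + 3)*(v^2 - 1) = (v + 1)*(v + 3)*(v - 1)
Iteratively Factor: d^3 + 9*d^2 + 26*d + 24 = (d + 2)*(d^2 + 7*d + 12) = (d + 2)*(d + 4)*(d + 3)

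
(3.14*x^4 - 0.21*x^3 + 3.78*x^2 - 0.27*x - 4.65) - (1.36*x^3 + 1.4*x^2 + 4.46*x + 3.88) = 3.14*x^4 - 1.57*x^3 + 2.38*x^2 - 4.73*x - 8.53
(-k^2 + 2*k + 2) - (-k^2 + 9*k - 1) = 3 - 7*k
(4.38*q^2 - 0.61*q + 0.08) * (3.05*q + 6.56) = 13.359*q^3 + 26.8723*q^2 - 3.7576*q + 0.5248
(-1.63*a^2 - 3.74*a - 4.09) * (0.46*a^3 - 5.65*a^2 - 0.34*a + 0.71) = -0.7498*a^5 + 7.4891*a^4 + 19.8038*a^3 + 23.2228*a^2 - 1.2648*a - 2.9039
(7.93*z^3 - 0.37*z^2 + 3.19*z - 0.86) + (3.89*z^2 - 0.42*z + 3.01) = 7.93*z^3 + 3.52*z^2 + 2.77*z + 2.15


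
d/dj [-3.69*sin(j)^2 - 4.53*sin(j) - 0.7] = -(7.38*sin(j) + 4.53)*cos(j)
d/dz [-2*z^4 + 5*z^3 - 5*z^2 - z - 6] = -8*z^3 + 15*z^2 - 10*z - 1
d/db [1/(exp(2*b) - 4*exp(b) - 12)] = 2*(2 - exp(b))*exp(b)/(-exp(2*b) + 4*exp(b) + 12)^2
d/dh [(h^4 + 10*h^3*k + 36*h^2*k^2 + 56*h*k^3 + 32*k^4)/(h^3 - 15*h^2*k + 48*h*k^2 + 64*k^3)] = (h^5 - 22*h^4*k - 218*h^3*k^2 - 640*h^2*k^3 - 728*h*k^4 - 256*k^5)/(h^5 - 22*h^4*k + 145*h^3*k^2 - 152*h^2*k^3 - 832*h*k^4 - 512*k^5)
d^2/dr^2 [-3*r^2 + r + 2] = -6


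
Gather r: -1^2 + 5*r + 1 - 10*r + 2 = 2 - 5*r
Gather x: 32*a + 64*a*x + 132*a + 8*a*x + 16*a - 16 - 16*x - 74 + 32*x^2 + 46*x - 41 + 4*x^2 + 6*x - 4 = 180*a + 36*x^2 + x*(72*a + 36) - 135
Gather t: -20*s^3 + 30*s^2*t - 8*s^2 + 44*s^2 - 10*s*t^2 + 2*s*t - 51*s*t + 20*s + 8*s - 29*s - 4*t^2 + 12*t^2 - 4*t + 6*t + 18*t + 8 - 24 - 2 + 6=-20*s^3 + 36*s^2 - s + t^2*(8 - 10*s) + t*(30*s^2 - 49*s + 20) - 12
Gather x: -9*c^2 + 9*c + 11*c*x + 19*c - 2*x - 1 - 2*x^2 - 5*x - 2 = -9*c^2 + 28*c - 2*x^2 + x*(11*c - 7) - 3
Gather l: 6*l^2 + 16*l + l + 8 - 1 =6*l^2 + 17*l + 7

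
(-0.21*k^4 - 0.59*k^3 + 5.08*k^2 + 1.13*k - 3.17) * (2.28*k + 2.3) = -0.4788*k^5 - 1.8282*k^4 + 10.2254*k^3 + 14.2604*k^2 - 4.6286*k - 7.291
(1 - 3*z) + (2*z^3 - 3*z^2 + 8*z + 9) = 2*z^3 - 3*z^2 + 5*z + 10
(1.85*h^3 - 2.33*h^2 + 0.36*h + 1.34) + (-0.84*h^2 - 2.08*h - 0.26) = 1.85*h^3 - 3.17*h^2 - 1.72*h + 1.08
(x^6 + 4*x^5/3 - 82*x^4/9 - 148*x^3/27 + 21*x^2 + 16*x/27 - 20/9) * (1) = x^6 + 4*x^5/3 - 82*x^4/9 - 148*x^3/27 + 21*x^2 + 16*x/27 - 20/9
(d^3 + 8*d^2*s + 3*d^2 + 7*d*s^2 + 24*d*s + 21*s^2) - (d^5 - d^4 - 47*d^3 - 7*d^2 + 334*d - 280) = -d^5 + d^4 + 48*d^3 + 8*d^2*s + 10*d^2 + 7*d*s^2 + 24*d*s - 334*d + 21*s^2 + 280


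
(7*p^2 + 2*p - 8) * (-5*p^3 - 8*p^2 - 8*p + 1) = -35*p^5 - 66*p^4 - 32*p^3 + 55*p^2 + 66*p - 8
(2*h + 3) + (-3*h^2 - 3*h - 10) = -3*h^2 - h - 7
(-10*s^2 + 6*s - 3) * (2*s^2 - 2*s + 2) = -20*s^4 + 32*s^3 - 38*s^2 + 18*s - 6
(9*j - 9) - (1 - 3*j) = 12*j - 10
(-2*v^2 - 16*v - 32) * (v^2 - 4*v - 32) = -2*v^4 - 8*v^3 + 96*v^2 + 640*v + 1024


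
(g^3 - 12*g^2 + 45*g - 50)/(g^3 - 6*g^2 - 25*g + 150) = (g^2 - 7*g + 10)/(g^2 - g - 30)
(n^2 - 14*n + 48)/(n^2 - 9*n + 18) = (n - 8)/(n - 3)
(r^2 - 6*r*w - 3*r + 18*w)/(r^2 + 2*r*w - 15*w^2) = (r^2 - 6*r*w - 3*r + 18*w)/(r^2 + 2*r*w - 15*w^2)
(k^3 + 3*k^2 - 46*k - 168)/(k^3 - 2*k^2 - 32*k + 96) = (k^2 - 3*k - 28)/(k^2 - 8*k + 16)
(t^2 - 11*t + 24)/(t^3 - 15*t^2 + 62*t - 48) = (t - 3)/(t^2 - 7*t + 6)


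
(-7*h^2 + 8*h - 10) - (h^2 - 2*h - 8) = -8*h^2 + 10*h - 2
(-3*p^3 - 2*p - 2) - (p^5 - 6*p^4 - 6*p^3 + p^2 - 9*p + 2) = -p^5 + 6*p^4 + 3*p^3 - p^2 + 7*p - 4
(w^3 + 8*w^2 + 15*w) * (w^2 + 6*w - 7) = w^5 + 14*w^4 + 56*w^3 + 34*w^2 - 105*w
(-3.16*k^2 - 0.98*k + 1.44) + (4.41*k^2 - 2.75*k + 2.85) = 1.25*k^2 - 3.73*k + 4.29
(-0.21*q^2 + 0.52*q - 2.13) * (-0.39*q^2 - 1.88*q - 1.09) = 0.0819*q^4 + 0.192*q^3 + 0.082*q^2 + 3.4376*q + 2.3217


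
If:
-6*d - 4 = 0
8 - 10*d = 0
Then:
No Solution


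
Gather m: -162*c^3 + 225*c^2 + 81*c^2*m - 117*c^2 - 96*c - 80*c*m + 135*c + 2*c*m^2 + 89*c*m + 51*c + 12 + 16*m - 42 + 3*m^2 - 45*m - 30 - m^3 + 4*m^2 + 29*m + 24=-162*c^3 + 108*c^2 + 90*c - m^3 + m^2*(2*c + 7) + m*(81*c^2 + 9*c) - 36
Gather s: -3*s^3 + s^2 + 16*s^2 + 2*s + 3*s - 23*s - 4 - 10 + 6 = -3*s^3 + 17*s^2 - 18*s - 8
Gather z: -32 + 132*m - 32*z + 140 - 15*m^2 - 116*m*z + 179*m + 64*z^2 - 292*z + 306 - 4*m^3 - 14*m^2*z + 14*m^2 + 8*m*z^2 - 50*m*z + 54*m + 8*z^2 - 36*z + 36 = -4*m^3 - m^2 + 365*m + z^2*(8*m + 72) + z*(-14*m^2 - 166*m - 360) + 450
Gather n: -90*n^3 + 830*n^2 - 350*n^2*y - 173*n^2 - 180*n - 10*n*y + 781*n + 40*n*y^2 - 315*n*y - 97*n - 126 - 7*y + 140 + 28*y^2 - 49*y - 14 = -90*n^3 + n^2*(657 - 350*y) + n*(40*y^2 - 325*y + 504) + 28*y^2 - 56*y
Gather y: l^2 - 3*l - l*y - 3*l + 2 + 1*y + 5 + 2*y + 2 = l^2 - 6*l + y*(3 - l) + 9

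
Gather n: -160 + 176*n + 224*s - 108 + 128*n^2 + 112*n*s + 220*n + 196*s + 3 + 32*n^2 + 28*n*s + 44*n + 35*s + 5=160*n^2 + n*(140*s + 440) + 455*s - 260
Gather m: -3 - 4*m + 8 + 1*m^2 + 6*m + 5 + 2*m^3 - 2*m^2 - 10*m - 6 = 2*m^3 - m^2 - 8*m + 4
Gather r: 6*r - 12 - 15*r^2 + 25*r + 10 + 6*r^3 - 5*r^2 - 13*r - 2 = 6*r^3 - 20*r^2 + 18*r - 4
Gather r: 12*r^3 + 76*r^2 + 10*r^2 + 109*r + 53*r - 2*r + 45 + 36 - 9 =12*r^3 + 86*r^2 + 160*r + 72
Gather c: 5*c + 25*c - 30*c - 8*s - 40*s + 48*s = 0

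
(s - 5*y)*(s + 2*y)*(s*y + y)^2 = s^4*y^2 - 3*s^3*y^3 + 2*s^3*y^2 - 10*s^2*y^4 - 6*s^2*y^3 + s^2*y^2 - 20*s*y^4 - 3*s*y^3 - 10*y^4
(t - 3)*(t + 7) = t^2 + 4*t - 21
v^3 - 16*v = v*(v - 4)*(v + 4)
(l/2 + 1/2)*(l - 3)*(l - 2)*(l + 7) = l^4/2 + 3*l^3/2 - 27*l^2/2 + 13*l/2 + 21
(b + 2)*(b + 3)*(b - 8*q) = b^3 - 8*b^2*q + 5*b^2 - 40*b*q + 6*b - 48*q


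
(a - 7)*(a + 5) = a^2 - 2*a - 35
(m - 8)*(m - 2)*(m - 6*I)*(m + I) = m^4 - 10*m^3 - 5*I*m^3 + 22*m^2 + 50*I*m^2 - 60*m - 80*I*m + 96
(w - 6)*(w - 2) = w^2 - 8*w + 12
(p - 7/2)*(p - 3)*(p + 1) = p^3 - 11*p^2/2 + 4*p + 21/2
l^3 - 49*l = l*(l - 7)*(l + 7)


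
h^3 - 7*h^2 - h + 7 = (h - 7)*(h - 1)*(h + 1)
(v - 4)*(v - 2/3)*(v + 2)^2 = v^4 - 2*v^3/3 - 12*v^2 - 8*v + 32/3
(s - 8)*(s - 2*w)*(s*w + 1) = s^3*w - 2*s^2*w^2 - 8*s^2*w + s^2 + 16*s*w^2 - 2*s*w - 8*s + 16*w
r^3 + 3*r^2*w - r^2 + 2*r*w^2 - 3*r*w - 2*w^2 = (r - 1)*(r + w)*(r + 2*w)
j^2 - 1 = (j - 1)*(j + 1)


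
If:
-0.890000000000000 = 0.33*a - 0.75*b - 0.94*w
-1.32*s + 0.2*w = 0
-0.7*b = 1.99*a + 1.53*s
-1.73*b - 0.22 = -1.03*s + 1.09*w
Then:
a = 0.19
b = -1.18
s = 0.30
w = 1.96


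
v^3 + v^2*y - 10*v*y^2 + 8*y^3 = (v - 2*y)*(v - y)*(v + 4*y)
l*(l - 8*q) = l^2 - 8*l*q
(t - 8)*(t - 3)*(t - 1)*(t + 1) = t^4 - 11*t^3 + 23*t^2 + 11*t - 24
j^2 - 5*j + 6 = (j - 3)*(j - 2)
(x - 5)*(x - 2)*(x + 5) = x^3 - 2*x^2 - 25*x + 50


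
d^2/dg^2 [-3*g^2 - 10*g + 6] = -6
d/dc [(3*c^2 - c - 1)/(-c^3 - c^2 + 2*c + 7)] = ((1 - 6*c)*(c^3 + c^2 - 2*c - 7) - (-3*c^2 + c + 1)*(3*c^2 + 2*c - 2))/(c^3 + c^2 - 2*c - 7)^2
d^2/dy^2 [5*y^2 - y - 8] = 10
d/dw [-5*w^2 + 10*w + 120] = 10 - 10*w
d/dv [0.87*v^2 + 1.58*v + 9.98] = 1.74*v + 1.58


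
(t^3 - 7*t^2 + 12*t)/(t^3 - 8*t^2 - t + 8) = t*(t^2 - 7*t + 12)/(t^3 - 8*t^2 - t + 8)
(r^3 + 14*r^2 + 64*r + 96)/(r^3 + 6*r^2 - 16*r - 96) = (r + 4)/(r - 4)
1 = 1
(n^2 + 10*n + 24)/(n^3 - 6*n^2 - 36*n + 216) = (n + 4)/(n^2 - 12*n + 36)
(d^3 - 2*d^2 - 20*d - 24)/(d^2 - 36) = (d^2 + 4*d + 4)/(d + 6)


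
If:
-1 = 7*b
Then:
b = -1/7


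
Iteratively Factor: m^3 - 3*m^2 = (m)*(m^2 - 3*m) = m*(m - 3)*(m)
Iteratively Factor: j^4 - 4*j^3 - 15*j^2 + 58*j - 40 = (j - 2)*(j^3 - 2*j^2 - 19*j + 20) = (j - 2)*(j - 1)*(j^2 - j - 20) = (j - 5)*(j - 2)*(j - 1)*(j + 4)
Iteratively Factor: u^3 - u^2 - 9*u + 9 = (u - 1)*(u^2 - 9) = (u - 3)*(u - 1)*(u + 3)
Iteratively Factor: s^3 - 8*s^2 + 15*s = (s - 3)*(s^2 - 5*s) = (s - 5)*(s - 3)*(s)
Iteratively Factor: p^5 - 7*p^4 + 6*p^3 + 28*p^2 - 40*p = (p - 2)*(p^4 - 5*p^3 - 4*p^2 + 20*p) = (p - 5)*(p - 2)*(p^3 - 4*p) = (p - 5)*(p - 2)*(p + 2)*(p^2 - 2*p) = (p - 5)*(p - 2)^2*(p + 2)*(p)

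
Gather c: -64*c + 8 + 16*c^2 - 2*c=16*c^2 - 66*c + 8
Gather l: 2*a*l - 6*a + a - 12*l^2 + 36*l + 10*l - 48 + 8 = -5*a - 12*l^2 + l*(2*a + 46) - 40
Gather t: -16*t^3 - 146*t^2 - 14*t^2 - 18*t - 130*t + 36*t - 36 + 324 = -16*t^3 - 160*t^2 - 112*t + 288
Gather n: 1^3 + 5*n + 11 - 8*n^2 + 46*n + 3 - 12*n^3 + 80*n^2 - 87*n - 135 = -12*n^3 + 72*n^2 - 36*n - 120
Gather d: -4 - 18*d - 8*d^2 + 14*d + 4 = -8*d^2 - 4*d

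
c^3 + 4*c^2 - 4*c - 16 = (c - 2)*(c + 2)*(c + 4)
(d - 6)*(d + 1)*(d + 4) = d^3 - d^2 - 26*d - 24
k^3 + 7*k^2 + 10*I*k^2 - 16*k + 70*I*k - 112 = (k + 7)*(k + 2*I)*(k + 8*I)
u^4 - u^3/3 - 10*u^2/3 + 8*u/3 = u*(u - 4/3)*(u - 1)*(u + 2)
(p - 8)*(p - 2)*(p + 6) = p^3 - 4*p^2 - 44*p + 96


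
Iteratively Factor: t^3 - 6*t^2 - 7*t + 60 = (t - 4)*(t^2 - 2*t - 15) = (t - 5)*(t - 4)*(t + 3)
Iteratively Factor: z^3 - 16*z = (z - 4)*(z^2 + 4*z) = (z - 4)*(z + 4)*(z)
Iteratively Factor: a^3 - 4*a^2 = (a)*(a^2 - 4*a) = a*(a - 4)*(a)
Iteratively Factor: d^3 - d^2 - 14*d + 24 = (d - 3)*(d^2 + 2*d - 8) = (d - 3)*(d + 4)*(d - 2)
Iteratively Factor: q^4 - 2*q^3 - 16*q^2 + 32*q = (q)*(q^3 - 2*q^2 - 16*q + 32) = q*(q + 4)*(q^2 - 6*q + 8) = q*(q - 2)*(q + 4)*(q - 4)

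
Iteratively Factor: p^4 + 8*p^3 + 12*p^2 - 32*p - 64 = (p + 2)*(p^3 + 6*p^2 - 32) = (p + 2)*(p + 4)*(p^2 + 2*p - 8) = (p + 2)*(p + 4)^2*(p - 2)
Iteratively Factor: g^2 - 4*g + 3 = (g - 3)*(g - 1)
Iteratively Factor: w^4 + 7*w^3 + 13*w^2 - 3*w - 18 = (w + 3)*(w^3 + 4*w^2 + w - 6) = (w - 1)*(w + 3)*(w^2 + 5*w + 6) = (w - 1)*(w + 3)^2*(w + 2)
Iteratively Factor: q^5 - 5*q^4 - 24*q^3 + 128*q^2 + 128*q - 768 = (q - 4)*(q^4 - q^3 - 28*q^2 + 16*q + 192) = (q - 4)^2*(q^3 + 3*q^2 - 16*q - 48) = (q - 4)^2*(q + 4)*(q^2 - q - 12) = (q - 4)^2*(q + 3)*(q + 4)*(q - 4)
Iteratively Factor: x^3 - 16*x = (x - 4)*(x^2 + 4*x) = (x - 4)*(x + 4)*(x)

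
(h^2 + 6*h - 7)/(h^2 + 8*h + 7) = (h - 1)/(h + 1)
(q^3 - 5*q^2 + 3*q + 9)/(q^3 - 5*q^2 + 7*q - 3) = (q^2 - 2*q - 3)/(q^2 - 2*q + 1)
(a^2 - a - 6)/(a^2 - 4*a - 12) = (a - 3)/(a - 6)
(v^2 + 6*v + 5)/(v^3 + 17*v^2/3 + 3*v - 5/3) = 3/(3*v - 1)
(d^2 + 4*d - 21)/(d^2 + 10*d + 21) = (d - 3)/(d + 3)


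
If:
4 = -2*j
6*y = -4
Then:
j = -2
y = -2/3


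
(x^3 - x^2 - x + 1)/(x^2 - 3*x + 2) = (x^2 - 1)/(x - 2)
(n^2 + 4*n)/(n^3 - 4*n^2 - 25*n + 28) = n/(n^2 - 8*n + 7)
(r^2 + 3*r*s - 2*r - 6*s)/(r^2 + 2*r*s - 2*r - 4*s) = (r + 3*s)/(r + 2*s)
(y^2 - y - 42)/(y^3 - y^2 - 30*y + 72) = (y - 7)/(y^2 - 7*y + 12)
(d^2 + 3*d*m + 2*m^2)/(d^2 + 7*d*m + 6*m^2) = (d + 2*m)/(d + 6*m)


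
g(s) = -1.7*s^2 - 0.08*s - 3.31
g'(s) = -3.4*s - 0.08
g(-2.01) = -10.02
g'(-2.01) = 6.75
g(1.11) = -5.49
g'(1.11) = -3.85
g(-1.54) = -7.22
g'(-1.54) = 5.16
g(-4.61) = -39.07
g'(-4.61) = 15.59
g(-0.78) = -4.28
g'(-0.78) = 2.57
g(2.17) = -11.49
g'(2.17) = -7.46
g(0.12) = -3.34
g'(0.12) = -0.49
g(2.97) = -18.54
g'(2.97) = -10.18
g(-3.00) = -18.37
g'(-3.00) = 10.12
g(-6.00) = -64.03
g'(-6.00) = 20.32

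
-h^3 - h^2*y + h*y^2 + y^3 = (-h + y)*(h + y)^2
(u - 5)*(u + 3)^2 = u^3 + u^2 - 21*u - 45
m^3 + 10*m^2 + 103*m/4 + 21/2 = (m + 1/2)*(m + 7/2)*(m + 6)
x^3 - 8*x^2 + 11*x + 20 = (x - 5)*(x - 4)*(x + 1)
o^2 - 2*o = o*(o - 2)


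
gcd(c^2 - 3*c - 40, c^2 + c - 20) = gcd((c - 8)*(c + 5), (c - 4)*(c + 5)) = c + 5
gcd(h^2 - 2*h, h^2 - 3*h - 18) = 1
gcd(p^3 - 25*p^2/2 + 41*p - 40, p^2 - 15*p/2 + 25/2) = p - 5/2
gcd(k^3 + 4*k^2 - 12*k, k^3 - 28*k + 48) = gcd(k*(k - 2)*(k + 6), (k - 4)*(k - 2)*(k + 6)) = k^2 + 4*k - 12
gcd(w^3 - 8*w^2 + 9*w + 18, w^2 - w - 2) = w + 1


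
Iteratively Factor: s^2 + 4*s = (s + 4)*(s)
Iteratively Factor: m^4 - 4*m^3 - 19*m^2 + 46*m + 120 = (m - 4)*(m^3 - 19*m - 30) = (m - 5)*(m - 4)*(m^2 + 5*m + 6) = (m - 5)*(m - 4)*(m + 3)*(m + 2)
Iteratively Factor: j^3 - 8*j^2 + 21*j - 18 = (j - 2)*(j^2 - 6*j + 9) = (j - 3)*(j - 2)*(j - 3)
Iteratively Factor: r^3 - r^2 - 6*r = (r + 2)*(r^2 - 3*r) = (r - 3)*(r + 2)*(r)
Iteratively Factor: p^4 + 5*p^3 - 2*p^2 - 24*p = (p - 2)*(p^3 + 7*p^2 + 12*p) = (p - 2)*(p + 3)*(p^2 + 4*p) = p*(p - 2)*(p + 3)*(p + 4)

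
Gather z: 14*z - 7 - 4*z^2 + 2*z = -4*z^2 + 16*z - 7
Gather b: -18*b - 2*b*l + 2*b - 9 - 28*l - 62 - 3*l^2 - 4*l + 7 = b*(-2*l - 16) - 3*l^2 - 32*l - 64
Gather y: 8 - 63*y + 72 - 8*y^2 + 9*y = -8*y^2 - 54*y + 80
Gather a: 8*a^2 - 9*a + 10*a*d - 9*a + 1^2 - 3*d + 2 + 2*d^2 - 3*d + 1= 8*a^2 + a*(10*d - 18) + 2*d^2 - 6*d + 4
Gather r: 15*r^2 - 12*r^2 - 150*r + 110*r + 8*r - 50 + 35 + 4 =3*r^2 - 32*r - 11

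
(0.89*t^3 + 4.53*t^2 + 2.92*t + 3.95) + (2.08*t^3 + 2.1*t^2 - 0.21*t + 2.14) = 2.97*t^3 + 6.63*t^2 + 2.71*t + 6.09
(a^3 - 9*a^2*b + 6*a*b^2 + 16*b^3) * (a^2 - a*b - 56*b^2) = a^5 - 10*a^4*b - 41*a^3*b^2 + 514*a^2*b^3 - 352*a*b^4 - 896*b^5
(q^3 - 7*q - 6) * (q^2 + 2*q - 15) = q^5 + 2*q^4 - 22*q^3 - 20*q^2 + 93*q + 90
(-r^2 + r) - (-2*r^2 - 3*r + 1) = r^2 + 4*r - 1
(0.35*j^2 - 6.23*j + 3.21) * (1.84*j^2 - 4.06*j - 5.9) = 0.644*j^4 - 12.8842*j^3 + 29.1352*j^2 + 23.7244*j - 18.939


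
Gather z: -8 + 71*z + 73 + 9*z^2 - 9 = 9*z^2 + 71*z + 56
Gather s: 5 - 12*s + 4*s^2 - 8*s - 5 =4*s^2 - 20*s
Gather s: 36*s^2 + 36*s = 36*s^2 + 36*s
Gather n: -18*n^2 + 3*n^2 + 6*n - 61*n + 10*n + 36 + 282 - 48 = -15*n^2 - 45*n + 270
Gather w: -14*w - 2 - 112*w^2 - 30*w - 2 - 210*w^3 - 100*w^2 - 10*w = -210*w^3 - 212*w^2 - 54*w - 4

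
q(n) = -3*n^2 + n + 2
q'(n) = 1 - 6*n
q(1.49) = -3.17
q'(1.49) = -7.94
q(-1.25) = -3.94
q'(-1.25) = 8.50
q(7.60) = -163.68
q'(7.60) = -44.60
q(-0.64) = 0.13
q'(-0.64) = 4.84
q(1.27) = -1.57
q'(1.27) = -6.62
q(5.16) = -72.72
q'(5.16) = -29.96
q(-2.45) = -18.46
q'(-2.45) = 15.70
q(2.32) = -11.83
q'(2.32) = -12.92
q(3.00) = -22.00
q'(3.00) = -17.00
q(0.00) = 2.00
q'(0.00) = 1.00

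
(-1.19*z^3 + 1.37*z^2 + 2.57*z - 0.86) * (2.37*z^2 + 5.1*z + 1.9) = -2.8203*z^5 - 2.8221*z^4 + 10.8169*z^3 + 13.6718*z^2 + 0.497*z - 1.634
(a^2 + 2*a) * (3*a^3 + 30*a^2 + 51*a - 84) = 3*a^5 + 36*a^4 + 111*a^3 + 18*a^2 - 168*a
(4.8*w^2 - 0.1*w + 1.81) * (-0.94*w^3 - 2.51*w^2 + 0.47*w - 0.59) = -4.512*w^5 - 11.954*w^4 + 0.8056*w^3 - 7.4221*w^2 + 0.9097*w - 1.0679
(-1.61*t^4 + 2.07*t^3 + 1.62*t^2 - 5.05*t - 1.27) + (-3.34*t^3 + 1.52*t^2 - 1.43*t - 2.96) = -1.61*t^4 - 1.27*t^3 + 3.14*t^2 - 6.48*t - 4.23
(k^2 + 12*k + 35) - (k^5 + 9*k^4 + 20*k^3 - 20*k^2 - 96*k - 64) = -k^5 - 9*k^4 - 20*k^3 + 21*k^2 + 108*k + 99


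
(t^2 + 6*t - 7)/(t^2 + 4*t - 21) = (t - 1)/(t - 3)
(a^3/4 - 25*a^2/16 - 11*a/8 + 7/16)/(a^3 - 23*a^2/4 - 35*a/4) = (4*a^2 + 3*a - 1)/(4*a*(4*a + 5))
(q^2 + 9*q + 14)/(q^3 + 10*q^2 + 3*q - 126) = (q + 2)/(q^2 + 3*q - 18)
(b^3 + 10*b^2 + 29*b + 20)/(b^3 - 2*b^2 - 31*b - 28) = (b + 5)/(b - 7)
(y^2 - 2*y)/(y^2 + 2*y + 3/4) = 4*y*(y - 2)/(4*y^2 + 8*y + 3)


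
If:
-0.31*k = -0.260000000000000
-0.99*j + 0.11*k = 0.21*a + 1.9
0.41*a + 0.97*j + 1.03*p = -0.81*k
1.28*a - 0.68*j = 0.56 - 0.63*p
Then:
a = -1.04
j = -1.61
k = 0.84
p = 1.27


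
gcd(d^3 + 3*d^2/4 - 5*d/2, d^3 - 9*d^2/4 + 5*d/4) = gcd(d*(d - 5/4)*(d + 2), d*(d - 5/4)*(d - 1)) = d^2 - 5*d/4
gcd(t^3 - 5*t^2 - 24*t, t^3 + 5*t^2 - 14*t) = t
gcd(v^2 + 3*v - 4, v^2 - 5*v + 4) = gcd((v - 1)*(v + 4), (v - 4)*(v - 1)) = v - 1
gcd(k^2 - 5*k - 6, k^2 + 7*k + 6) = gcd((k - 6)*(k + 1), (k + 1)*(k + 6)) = k + 1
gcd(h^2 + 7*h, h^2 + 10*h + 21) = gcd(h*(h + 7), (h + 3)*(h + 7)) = h + 7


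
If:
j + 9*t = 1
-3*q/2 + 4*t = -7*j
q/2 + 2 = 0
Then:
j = -58/59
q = -4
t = 13/59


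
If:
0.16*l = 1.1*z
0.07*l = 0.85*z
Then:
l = 0.00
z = 0.00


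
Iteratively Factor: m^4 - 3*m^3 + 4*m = (m)*(m^3 - 3*m^2 + 4) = m*(m - 2)*(m^2 - m - 2) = m*(m - 2)^2*(m + 1)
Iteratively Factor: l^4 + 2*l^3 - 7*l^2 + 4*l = (l - 1)*(l^3 + 3*l^2 - 4*l) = (l - 1)*(l + 4)*(l^2 - l) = l*(l - 1)*(l + 4)*(l - 1)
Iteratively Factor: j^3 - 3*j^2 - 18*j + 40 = (j + 4)*(j^2 - 7*j + 10) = (j - 2)*(j + 4)*(j - 5)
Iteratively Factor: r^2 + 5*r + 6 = (r + 3)*(r + 2)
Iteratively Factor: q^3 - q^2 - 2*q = (q + 1)*(q^2 - 2*q) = (q - 2)*(q + 1)*(q)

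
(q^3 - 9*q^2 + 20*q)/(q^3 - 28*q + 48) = q*(q - 5)/(q^2 + 4*q - 12)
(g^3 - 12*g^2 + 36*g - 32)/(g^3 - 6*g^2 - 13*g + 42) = (g^2 - 10*g + 16)/(g^2 - 4*g - 21)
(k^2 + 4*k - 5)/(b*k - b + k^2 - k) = (k + 5)/(b + k)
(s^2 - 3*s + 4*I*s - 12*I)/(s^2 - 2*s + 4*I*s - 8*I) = (s - 3)/(s - 2)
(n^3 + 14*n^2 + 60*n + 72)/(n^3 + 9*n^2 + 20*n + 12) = (n + 6)/(n + 1)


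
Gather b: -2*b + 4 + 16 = 20 - 2*b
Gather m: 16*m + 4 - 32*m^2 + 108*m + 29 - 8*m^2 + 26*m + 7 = -40*m^2 + 150*m + 40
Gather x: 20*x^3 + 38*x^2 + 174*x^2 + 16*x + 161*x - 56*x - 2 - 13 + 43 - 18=20*x^3 + 212*x^2 + 121*x + 10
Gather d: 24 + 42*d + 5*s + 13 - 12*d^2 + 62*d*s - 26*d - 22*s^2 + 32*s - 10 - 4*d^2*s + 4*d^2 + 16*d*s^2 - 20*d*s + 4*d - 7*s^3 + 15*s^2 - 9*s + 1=d^2*(-4*s - 8) + d*(16*s^2 + 42*s + 20) - 7*s^3 - 7*s^2 + 28*s + 28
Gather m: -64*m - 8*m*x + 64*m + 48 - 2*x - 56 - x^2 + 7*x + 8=-8*m*x - x^2 + 5*x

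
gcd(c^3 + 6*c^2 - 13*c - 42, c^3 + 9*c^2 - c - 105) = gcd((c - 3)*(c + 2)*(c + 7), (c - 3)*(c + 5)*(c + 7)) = c^2 + 4*c - 21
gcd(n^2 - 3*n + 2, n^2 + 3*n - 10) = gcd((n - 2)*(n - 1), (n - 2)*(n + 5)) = n - 2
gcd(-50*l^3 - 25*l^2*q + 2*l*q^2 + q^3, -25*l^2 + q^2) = -25*l^2 + q^2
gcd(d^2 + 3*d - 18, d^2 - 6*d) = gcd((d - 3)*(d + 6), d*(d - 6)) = 1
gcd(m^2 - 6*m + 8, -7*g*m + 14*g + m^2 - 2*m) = m - 2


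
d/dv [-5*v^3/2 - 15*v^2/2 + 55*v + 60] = -15*v^2/2 - 15*v + 55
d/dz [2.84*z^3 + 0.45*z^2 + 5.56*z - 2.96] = 8.52*z^2 + 0.9*z + 5.56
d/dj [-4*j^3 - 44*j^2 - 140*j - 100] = -12*j^2 - 88*j - 140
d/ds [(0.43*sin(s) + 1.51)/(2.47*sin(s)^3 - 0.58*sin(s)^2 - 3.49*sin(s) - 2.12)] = (-2.1242*sin(s)^3 - 10.9397*sin(s)^2 + 1.7516*sin(s) + 4.3583)*cos(s)/(6.1009*sin(s)^6 - 2.8652*sin(s)^5 - 16.9042*sin(s)^4 - 6.4244*sin(s)^3 + 14.6393*sin(s)^2 + 14.7976*sin(s) + 4.4944)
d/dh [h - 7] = 1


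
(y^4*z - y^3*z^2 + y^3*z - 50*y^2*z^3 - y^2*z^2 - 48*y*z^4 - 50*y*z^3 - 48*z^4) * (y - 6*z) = y^5*z - 7*y^4*z^2 + y^4*z - 44*y^3*z^3 - 7*y^3*z^2 + 252*y^2*z^4 - 44*y^2*z^3 + 288*y*z^5 + 252*y*z^4 + 288*z^5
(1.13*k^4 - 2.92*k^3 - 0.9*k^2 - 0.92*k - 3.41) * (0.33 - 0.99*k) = -1.1187*k^5 + 3.2637*k^4 - 0.0726*k^3 + 0.6138*k^2 + 3.0723*k - 1.1253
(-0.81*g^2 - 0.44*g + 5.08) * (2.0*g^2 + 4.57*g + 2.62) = -1.62*g^4 - 4.5817*g^3 + 6.027*g^2 + 22.0628*g + 13.3096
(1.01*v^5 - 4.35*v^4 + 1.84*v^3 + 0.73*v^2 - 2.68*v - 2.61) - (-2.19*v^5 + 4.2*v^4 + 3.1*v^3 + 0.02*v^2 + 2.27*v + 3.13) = 3.2*v^5 - 8.55*v^4 - 1.26*v^3 + 0.71*v^2 - 4.95*v - 5.74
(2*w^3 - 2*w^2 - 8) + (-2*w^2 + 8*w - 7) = 2*w^3 - 4*w^2 + 8*w - 15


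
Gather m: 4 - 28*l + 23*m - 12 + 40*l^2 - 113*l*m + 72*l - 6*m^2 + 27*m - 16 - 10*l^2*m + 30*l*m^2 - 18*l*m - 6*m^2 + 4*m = 40*l^2 + 44*l + m^2*(30*l - 12) + m*(-10*l^2 - 131*l + 54) - 24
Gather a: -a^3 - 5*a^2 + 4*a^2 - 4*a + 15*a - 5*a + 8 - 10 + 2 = -a^3 - a^2 + 6*a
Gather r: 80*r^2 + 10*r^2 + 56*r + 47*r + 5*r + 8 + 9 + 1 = 90*r^2 + 108*r + 18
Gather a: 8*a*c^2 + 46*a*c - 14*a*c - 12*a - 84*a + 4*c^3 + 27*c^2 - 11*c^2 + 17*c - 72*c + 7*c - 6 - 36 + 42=a*(8*c^2 + 32*c - 96) + 4*c^3 + 16*c^2 - 48*c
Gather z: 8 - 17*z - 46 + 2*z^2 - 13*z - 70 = 2*z^2 - 30*z - 108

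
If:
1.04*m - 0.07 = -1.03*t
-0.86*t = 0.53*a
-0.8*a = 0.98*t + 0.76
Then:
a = -3.88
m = -2.30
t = 2.39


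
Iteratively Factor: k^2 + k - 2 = (k - 1)*(k + 2)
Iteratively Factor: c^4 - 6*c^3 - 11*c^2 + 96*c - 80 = (c - 4)*(c^3 - 2*c^2 - 19*c + 20) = (c - 4)*(c - 1)*(c^2 - c - 20) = (c - 5)*(c - 4)*(c - 1)*(c + 4)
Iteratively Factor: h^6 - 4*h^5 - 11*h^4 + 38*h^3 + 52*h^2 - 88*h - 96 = (h - 2)*(h^5 - 2*h^4 - 15*h^3 + 8*h^2 + 68*h + 48) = (h - 2)*(h + 2)*(h^4 - 4*h^3 - 7*h^2 + 22*h + 24) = (h - 2)*(h + 2)^2*(h^3 - 6*h^2 + 5*h + 12) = (h - 2)*(h + 1)*(h + 2)^2*(h^2 - 7*h + 12) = (h - 3)*(h - 2)*(h + 1)*(h + 2)^2*(h - 4)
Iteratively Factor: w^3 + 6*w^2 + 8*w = (w + 4)*(w^2 + 2*w) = (w + 2)*(w + 4)*(w)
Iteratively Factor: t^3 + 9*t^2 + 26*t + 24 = (t + 4)*(t^2 + 5*t + 6) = (t + 2)*(t + 4)*(t + 3)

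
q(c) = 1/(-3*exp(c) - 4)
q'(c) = 3*exp(c)/(-3*exp(c) - 4)^2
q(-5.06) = -0.25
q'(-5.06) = 0.00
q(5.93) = -0.00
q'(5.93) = 0.00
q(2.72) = -0.02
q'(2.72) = 0.02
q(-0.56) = -0.18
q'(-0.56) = 0.05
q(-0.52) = -0.17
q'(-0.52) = 0.05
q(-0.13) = -0.15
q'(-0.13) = 0.06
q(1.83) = -0.04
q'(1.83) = 0.04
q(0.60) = -0.11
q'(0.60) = 0.06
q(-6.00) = -0.25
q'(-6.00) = 0.00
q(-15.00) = -0.25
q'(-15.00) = 0.00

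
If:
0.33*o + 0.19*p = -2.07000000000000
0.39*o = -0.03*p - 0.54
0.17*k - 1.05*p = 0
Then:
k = -60.52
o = -0.63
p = -9.80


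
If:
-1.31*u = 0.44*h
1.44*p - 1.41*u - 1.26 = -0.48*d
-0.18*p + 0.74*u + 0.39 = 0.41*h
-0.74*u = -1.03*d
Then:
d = -0.09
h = 0.38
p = 0.78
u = -0.13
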